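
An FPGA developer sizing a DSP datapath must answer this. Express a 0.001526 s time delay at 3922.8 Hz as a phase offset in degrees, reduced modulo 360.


Phase shift from frequency and time delay:
phi = 360 * f * t_delay
    = 360 * 3922.8 * 0.001526
    = 2155.03 degrees
    mod 360 = 355.03 degrees

355.03 degrees


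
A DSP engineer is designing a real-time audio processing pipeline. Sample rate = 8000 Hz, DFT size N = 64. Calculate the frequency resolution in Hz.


DFT frequency resolution:
df = fs / N
   = 8000 / 64
   = 125.0 Hz

125.0 Hz


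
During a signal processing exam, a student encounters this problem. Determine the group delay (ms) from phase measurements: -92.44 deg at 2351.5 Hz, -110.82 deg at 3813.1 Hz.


Group delay from phase difference:
tau = -d(phi)/d(omega)
d(phi) = -18.38 deg = -0.320792 rad
d(omega) = 2*pi*(3813.1 - 2351.5) = 9183.5036 rad/s
tau = -(-0.320792) / 9183.5036
    = 0.0349 ms

0.0349 ms


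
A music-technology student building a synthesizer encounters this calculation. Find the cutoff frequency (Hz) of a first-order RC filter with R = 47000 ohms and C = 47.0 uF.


Cutoff frequency of a first-order RC filter:
fc = 1 / (2 * pi * R * C)
C = 47.0 uF = 4.7e-05 F
fc = 1 / (2 * pi * 47000 * 4.7e-05)
   = 1 / 13.87955634356
   = 0.072048 Hz

0.072048 Hz


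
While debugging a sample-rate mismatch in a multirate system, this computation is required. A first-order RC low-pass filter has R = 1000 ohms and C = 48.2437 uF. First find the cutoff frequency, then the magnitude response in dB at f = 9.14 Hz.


Step 1 — cutoff frequency:
fc = 1 / (2*pi*R*C)
C = 48.2437 uF = 4.82437e-05 F
fc = 1 / (2*pi*1000*4.82437e-05)
   = 3.29898 Hz

Step 2 — magnitude at f = 9.14 Hz:
|H(f)| = 1 / sqrt(1 + (f/fc)^2)
f/fc = 9.14 / 3.29898 = 2.770553
|H| = 1 / sqrt(1 + 7.675964) = 0.3395011
|H|_dB = 20*log10(0.3395011) = -9.38 dB

fc = 3.29898 Hz; |H(9.14 Hz)| = -9.38 dB


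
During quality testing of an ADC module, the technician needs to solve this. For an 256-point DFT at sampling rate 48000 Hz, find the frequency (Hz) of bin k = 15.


Frequency of DFT bin k:
f_k = k * fs / N
    = 15 * 48000 / 256
    = 720000 / 256
    = 2812.5 Hz

2812.5 Hz


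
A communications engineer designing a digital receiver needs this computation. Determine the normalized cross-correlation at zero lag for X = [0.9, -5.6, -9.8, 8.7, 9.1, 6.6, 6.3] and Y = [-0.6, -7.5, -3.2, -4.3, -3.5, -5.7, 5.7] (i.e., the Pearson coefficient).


Pearson correlation coefficient (population):
r = cov(X,Y) / (std(X) * std(Y))
Mean X = 2.3143, Mean Y = -2.7286
Cov(X,Y) = 6.57898
Std(X) = 6.891699, Std(Y) = 3.972302
r = 0.2403

0.2403


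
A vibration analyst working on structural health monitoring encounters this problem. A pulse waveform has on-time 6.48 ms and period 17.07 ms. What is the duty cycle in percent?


Duty cycle as a percentage:
DC = (t_on / T) * 100
   = (6.48 / 17.07) * 100
   = 0.379613 * 100
   = 37.96 %

37.96 %


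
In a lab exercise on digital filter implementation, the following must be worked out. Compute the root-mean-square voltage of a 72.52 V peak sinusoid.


RMS voltage for a sinusoidal waveform:
V_rms = V_peak / sqrt(2)
      = 72.52 / 1.414214
      = 51.279 V

51.279 V


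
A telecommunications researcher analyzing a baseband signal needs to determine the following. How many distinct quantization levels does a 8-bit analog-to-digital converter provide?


Number of quantization levels = 2^N
= 2^8
= 256

256


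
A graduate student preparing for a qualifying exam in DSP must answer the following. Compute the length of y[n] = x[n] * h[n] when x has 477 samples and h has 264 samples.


Linear convolution output length:
L = N + M - 1
  = 477 + 264 - 1
  = 740 samples

740


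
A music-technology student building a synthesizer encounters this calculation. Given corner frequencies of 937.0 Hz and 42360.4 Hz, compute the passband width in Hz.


Bandwidth is the difference of -3dB frequencies:
BW = f_high - f_low
   = 42360.4 - 937.0
   = 41423.4 Hz

41423.4 Hz


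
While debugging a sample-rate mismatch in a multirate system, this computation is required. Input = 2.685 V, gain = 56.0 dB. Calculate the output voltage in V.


Output voltage from dB gain:
V_out = V_in * 10^(gain_dB / 20)
      = 2.685 * 10^(56.0 / 20)
      = 2.685 * 630.957344
      = 1694.1205 V

1694.1205 V


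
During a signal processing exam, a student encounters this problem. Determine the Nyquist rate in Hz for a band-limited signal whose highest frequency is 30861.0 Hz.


The Nyquist rate is twice the maximum frequency component.
fs_min = 2 * fmax
      = 2 * 30861.0
      = 61722.0 Hz

61722.0


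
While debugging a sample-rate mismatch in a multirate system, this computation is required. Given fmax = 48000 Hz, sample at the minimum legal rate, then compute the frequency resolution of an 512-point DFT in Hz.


Step 1 — Nyquist sampling rate:
fs = 2 * fmax = 2 * 48000 = 96000 Hz

Step 2 — DFT bin spacing:
df = fs / N = 96000 / 512 = 187.5 Hz

187.5 Hz


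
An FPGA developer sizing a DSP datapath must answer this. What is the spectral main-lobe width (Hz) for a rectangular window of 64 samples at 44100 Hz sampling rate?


Main lobe width for a rectangular window:
Width = 2 * fs / N
      = 2 * 44100 / 64
      = 88200 / 64
      = 1378.125 Hz

1378.125 Hz


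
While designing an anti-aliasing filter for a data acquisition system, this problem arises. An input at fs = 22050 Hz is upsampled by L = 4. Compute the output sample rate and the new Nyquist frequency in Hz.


Step 1 — output sample rate after interpolation by L:
fs_out = L * fs_in = 4 * 22050 = 88200 Hz

Step 2 — Nyquist frequency of the output stream:
f_Nyq = fs_out / 2 = 88200 / 2 = 44100.0 Hz

fs_out = 88200 Hz; f_Nyquist = 44100.0 Hz


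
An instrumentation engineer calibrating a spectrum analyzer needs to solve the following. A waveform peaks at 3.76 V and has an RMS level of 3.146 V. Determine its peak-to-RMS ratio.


Crest factor is the ratio of peak to RMS:
CF = V_peak / V_rms
   = 3.76 / 3.146
   = 1.1952

1.1952


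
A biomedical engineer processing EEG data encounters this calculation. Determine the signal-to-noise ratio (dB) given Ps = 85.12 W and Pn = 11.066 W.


SNR in decibels:
SNR = 10 * log10(Ps / Pn)
    = 10 * log10(85.12 / 11.066)
    = 10 * log10(7.692)
    = 10 * 0.886
    = 8.86 dB

8.86 dB


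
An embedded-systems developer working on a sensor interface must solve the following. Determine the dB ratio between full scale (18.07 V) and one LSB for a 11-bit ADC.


Dynamic range from full-scale to LSB:
V_min = V_max / 2^bits = 18.07 / 2^11
DR = 20 * log10(V_max / V_min)
   = 20 * log10(2^11)
   = 20 * 11 * log10(2)
   = 66.23 dB

66.23 dB


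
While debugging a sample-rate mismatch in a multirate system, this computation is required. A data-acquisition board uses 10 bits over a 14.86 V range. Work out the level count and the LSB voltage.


Step 1 — number of quantization levels:
L = 2^N = 2^10 = 1024

Step 2 — LSB step size:
delta = Vfs / L
      = 14.86 / 1024
      = 0.01451172 V

Levels = 1024; step size = 0.01451172 V


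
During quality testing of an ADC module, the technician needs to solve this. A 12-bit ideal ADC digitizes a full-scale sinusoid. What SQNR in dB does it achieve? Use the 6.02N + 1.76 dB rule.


Theoretical SNR for a full-scale sinusoid:
SNR = 6.02 * N + 1.76
    = 6.02 * 12 + 1.76
    = 72.24 + 1.76
    = 74.0 dB

74.0 dB


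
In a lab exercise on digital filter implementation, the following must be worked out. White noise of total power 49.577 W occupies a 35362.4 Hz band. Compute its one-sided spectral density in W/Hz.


Power spectral density:
PSD = P / BW
    = 49.577 / 35362.4
    = 0.00140197 W/Hz

0.00140197 W/Hz


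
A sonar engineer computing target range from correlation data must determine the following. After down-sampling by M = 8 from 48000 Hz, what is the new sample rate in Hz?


Decimation reduces the sample rate:
fs_out = fs_in / M
       = 48000 / 8
       = 6000.0 Hz

6000.0 Hz


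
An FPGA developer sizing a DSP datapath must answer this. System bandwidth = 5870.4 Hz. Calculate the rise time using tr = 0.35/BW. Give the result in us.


Rise time from bandwidth relationship:
tr = 0.35 / BW
   = 0.35 / 5870.4
   = 5.962115018e-05 s
   = 59.6212 us

59.6212 us


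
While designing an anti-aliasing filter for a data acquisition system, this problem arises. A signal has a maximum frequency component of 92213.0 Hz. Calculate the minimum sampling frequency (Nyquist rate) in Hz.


The Nyquist rate is twice the maximum frequency component.
fs_min = 2 * fmax
      = 2 * 92213.0
      = 184426.0 Hz

184426.0


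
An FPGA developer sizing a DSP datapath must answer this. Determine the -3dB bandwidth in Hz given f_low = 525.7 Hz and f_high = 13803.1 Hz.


Bandwidth is the difference of -3dB frequencies:
BW = f_high - f_low
   = 13803.1 - 525.7
   = 13277.4 Hz

13277.4 Hz


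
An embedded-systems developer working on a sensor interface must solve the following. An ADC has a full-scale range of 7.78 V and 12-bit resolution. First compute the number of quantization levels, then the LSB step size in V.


Step 1 — number of quantization levels:
L = 2^N = 2^12 = 4096

Step 2 — LSB step size:
delta = Vfs / L
      = 7.78 / 4096
      = 0.00189941 V

Levels = 4096; step size = 0.00189941 V


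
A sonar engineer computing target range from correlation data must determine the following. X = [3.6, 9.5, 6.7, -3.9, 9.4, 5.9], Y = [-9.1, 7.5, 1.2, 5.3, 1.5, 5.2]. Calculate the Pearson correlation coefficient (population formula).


Pearson correlation coefficient (population):
r = cov(X,Y) / (std(X) * std(Y))
Mean X = 5.2, Mean Y = 1.9333
Cov(X,Y) = 1.72
Std(X) = 4.550458, Std(Y) = 5.407608
r = 0.0699

0.0699


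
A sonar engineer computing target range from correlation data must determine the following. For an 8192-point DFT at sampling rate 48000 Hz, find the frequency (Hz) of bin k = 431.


Frequency of DFT bin k:
f_k = k * fs / N
    = 431 * 48000 / 8192
    = 20688000 / 8192
    = 2525.391 Hz

2525.391 Hz


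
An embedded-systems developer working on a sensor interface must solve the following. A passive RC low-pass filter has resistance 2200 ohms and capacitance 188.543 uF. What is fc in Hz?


Cutoff frequency of a first-order RC filter:
fc = 1 / (2 * pi * R * C)
C = 188.543 uF = 0.000188543 F
fc = 1 / (2 * pi * 2200 * 0.000188543)
   = 1 / 2.6062313362174
   = 0.383696 Hz

0.383696 Hz


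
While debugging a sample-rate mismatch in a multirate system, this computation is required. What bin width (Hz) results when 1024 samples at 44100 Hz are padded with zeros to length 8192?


Frequency resolution after zero-padding:
N_padded = 1024 * 8 = 8192
df = fs / N_padded
   = 44100 / 8192
   = 5.3833 Hz

5.3833 Hz


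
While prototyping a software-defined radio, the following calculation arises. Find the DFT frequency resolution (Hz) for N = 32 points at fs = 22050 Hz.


DFT frequency resolution:
df = fs / N
   = 22050 / 32
   = 689.0625 Hz

689.0625 Hz


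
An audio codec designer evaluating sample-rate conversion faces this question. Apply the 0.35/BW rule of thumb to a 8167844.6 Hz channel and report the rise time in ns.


Rise time from bandwidth relationship:
tr = 0.35 / BW
   = 0.35 / 8167844.6
   = 4.285096217e-08 s
   = 42.851 ns

42.851 ns


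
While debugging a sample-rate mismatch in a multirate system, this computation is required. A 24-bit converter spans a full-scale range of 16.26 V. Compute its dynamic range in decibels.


Dynamic range from full-scale to LSB:
V_min = V_max / 2^bits = 16.26 / 2^24
DR = 20 * log10(V_max / V_min)
   = 20 * log10(2^24)
   = 20 * 24 * log10(2)
   = 144.49 dB

144.49 dB


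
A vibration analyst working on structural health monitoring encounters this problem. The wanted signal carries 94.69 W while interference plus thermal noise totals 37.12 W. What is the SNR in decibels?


SNR in decibels:
SNR = 10 * log10(Ps / Pn)
    = 10 * log10(94.69 / 37.12)
    = 10 * log10(2.5509)
    = 10 * 0.4067
    = 4.07 dB

4.07 dB


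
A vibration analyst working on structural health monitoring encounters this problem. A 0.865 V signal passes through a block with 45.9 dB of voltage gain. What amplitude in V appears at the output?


Output voltage from dB gain:
V_out = V_in * 10^(gain_dB / 20)
      = 0.865 * 10^(45.9 / 20)
      = 0.865 * 197.242274
      = 170.6146 V

170.6146 V


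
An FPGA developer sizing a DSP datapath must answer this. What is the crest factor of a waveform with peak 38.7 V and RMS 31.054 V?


Crest factor is the ratio of peak to RMS:
CF = V_peak / V_rms
   = 38.7 / 31.054
   = 1.2462

1.2462


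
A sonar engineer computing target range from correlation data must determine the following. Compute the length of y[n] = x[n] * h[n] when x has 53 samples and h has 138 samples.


Linear convolution output length:
L = N + M - 1
  = 53 + 138 - 1
  = 190 samples

190


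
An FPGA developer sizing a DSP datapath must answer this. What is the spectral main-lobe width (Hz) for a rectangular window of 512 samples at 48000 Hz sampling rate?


Main lobe width for a rectangular window:
Width = 2 * fs / N
      = 2 * 48000 / 512
      = 96000 / 512
      = 187.5 Hz

187.5 Hz


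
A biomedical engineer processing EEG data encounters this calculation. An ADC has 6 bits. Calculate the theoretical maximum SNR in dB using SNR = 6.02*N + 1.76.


Theoretical SNR for a full-scale sinusoid:
SNR = 6.02 * N + 1.76
    = 6.02 * 6 + 1.76
    = 36.12 + 1.76
    = 37.88 dB

37.88 dB


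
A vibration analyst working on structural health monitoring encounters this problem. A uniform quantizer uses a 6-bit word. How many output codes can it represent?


Number of quantization levels = 2^N
= 2^6
= 64

64


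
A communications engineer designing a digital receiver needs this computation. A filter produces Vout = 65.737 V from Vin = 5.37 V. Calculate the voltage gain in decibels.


Voltage gain in dB:
G = 20 * log10(Vout / Vin)
  = 20 * log10(65.737 / 5.37)
  = 20 * log10(12.241527)
  = 20 * 1.087836
  = 21.76 dB

21.76 dB


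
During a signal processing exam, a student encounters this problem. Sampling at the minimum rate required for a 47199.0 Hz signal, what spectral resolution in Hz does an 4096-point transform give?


Step 1 — Nyquist sampling rate:
fs = 2 * fmax = 2 * 47199.0 = 94398.0 Hz

Step 2 — DFT bin spacing:
df = fs / N = 94398.0 / 4096 = 23.0464 Hz

23.0464 Hz


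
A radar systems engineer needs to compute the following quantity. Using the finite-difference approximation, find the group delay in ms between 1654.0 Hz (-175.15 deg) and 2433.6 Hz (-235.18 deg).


Group delay from phase difference:
tau = -d(phi)/d(omega)
d(phi) = -60.03 deg = -1.047721 rad
d(omega) = 2*pi*(2433.6 - 1654.0) = 4898.3713 rad/s
tau = -(-1.047721) / 4898.3713
    = 0.2139 ms

0.2139 ms


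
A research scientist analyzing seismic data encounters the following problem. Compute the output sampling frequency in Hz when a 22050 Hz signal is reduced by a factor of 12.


Decimation reduces the sample rate:
fs_out = fs_in / M
       = 22050 / 12
       = 1837.5 Hz

1837.5 Hz


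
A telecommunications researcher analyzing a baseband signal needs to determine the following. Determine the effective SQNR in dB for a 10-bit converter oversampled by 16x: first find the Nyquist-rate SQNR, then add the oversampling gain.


Step 1 — baseline SQNR at Nyquist:
SQNR_base = 6.02*N + 1.76
          = 6.02*10 + 1.76
          = 61.96 dB

Step 2 — oversampling processing gain:
G = 10*log10(OSR) = 10*log10(16) = 12.04 dB

Step 3 — total:
SQNR_total = 61.96 + 12.04 = 74.0 dB

Base SQNR = 61.96 dB; oversampled SQNR = 74.0 dB


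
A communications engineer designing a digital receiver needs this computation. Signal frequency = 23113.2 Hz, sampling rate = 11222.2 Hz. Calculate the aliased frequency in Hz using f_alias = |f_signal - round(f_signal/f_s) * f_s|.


Compute the nearest integer multiple of fs to the signal:
n = round(23113.2 / 11222.2) = 2
f_alias = |23113.2 - 2 * 11222.2|
        = |23113.2 - 22444.4|
        = 668.8 Hz

668.8


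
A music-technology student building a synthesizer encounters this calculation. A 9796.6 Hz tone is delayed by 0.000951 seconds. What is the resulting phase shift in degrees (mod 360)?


Phase shift from frequency and time delay:
phi = 360 * f * t_delay
    = 360 * 9796.6 * 0.000951
    = 3353.96 degrees
    mod 360 = 113.96 degrees

113.96 degrees


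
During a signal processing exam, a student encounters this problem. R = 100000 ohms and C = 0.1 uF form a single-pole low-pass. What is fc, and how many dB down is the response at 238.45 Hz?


Step 1 — cutoff frequency:
fc = 1 / (2*pi*R*C)
C = 0.1 uF = 1e-07 F
fc = 1 / (2*pi*100000*1e-07)
   = 15.9155 Hz

Step 2 — magnitude at f = 238.45 Hz:
|H(f)| = 1 / sqrt(1 + (f/fc)^2)
f/fc = 238.45 / 15.9155 = 14.98225
|H| = 1 / sqrt(1 + 224.467815) = 0.0665975
|H|_dB = 20*log10(0.0665975) = -23.53 dB

fc = 15.9155 Hz; |H(238.45 Hz)| = -23.53 dB


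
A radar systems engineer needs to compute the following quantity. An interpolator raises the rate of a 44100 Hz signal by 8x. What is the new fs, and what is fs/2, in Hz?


Step 1 — output sample rate after interpolation by L:
fs_out = L * fs_in = 8 * 44100 = 352800 Hz

Step 2 — Nyquist frequency of the output stream:
f_Nyq = fs_out / 2 = 352800 / 2 = 176400.0 Hz

fs_out = 352800 Hz; f_Nyquist = 176400.0 Hz


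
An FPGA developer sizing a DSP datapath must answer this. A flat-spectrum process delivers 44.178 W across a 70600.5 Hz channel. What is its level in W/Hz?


Power spectral density:
PSD = P / BW
    = 44.178 / 70600.5
    = 0.00062575 W/Hz

0.00062575 W/Hz


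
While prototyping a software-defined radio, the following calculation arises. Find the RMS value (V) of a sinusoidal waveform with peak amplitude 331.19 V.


RMS voltage for a sinusoidal waveform:
V_rms = V_peak / sqrt(2)
      = 331.19 / 1.414214
      = 234.187 V

234.187 V


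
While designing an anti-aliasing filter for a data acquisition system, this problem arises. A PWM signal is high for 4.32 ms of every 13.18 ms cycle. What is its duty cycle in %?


Duty cycle as a percentage:
DC = (t_on / T) * 100
   = (4.32 / 13.18) * 100
   = 0.327769 * 100
   = 32.78 %

32.78 %


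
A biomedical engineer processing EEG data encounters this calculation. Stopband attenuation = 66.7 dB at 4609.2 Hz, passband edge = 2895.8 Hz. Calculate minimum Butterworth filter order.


Butterworth filter order formula:
n = log10(10^(A/10) - 1) / (2 * log10(f_stop/f_pass))
10^(66.7/10) - 1 = 4677350.4129
f_stop/f_pass = 4609.2 / 2895.8 = 1.5917
n = 16.5216 -> ceil = 17

17


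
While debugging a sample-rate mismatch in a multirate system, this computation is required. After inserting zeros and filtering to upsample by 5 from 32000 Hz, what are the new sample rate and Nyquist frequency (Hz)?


Step 1 — output sample rate after interpolation by L:
fs_out = L * fs_in = 5 * 32000 = 160000 Hz

Step 2 — Nyquist frequency of the output stream:
f_Nyq = fs_out / 2 = 160000 / 2 = 80000.0 Hz

fs_out = 160000 Hz; f_Nyquist = 80000.0 Hz


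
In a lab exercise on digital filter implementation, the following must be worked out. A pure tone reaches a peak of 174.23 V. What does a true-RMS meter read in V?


RMS voltage for a sinusoidal waveform:
V_rms = V_peak / sqrt(2)
      = 174.23 / 1.414214
      = 123.199 V

123.199 V


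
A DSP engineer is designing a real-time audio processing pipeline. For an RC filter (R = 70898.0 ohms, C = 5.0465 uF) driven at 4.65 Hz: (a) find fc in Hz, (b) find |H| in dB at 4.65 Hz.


Step 1 — cutoff frequency:
fc = 1 / (2*pi*R*C)
C = 5.0465 uF = 5.0465e-06 F
fc = 1 / (2*pi*70898.0*5.0465e-06)
   = 0.444832 Hz

Step 2 — magnitude at f = 4.65 Hz:
|H(f)| = 1 / sqrt(1 + (f/fc)^2)
f/fc = 4.65 / 0.444832 = 10.453385
|H| = 1 / sqrt(1 + 109.273258) = 0.0952281
|H|_dB = 20*log10(0.0952281) = -20.42 dB

fc = 0.444832 Hz; |H(4.65 Hz)| = -20.42 dB


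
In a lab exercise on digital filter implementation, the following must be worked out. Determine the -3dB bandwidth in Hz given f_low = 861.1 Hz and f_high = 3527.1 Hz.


Bandwidth is the difference of -3dB frequencies:
BW = f_high - f_low
   = 3527.1 - 861.1
   = 2666.0 Hz

2666.0 Hz


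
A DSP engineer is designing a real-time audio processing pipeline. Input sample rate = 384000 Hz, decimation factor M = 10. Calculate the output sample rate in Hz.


Decimation reduces the sample rate:
fs_out = fs_in / M
       = 384000 / 10
       = 38400.0 Hz

38400.0 Hz


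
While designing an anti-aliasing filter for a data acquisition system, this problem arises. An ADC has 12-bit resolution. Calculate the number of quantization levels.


Number of quantization levels = 2^N
= 2^12
= 4096

4096


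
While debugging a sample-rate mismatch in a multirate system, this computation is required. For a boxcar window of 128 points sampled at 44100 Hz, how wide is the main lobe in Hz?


Main lobe width for a rectangular window:
Width = 2 * fs / N
      = 2 * 44100 / 128
      = 88200 / 128
      = 689.062 Hz

689.062 Hz


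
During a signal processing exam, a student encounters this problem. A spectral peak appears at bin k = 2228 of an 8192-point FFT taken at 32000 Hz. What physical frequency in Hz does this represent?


Frequency of DFT bin k:
f_k = k * fs / N
    = 2228 * 32000 / 8192
    = 71296000 / 8192
    = 8703.125 Hz

8703.125 Hz


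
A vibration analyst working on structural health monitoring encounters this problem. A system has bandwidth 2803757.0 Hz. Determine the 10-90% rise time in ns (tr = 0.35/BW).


Rise time from bandwidth relationship:
tr = 0.35 / BW
   = 0.35 / 2803757.0
   = 1.248325015e-07 s
   = 124.8325 ns

124.8325 ns


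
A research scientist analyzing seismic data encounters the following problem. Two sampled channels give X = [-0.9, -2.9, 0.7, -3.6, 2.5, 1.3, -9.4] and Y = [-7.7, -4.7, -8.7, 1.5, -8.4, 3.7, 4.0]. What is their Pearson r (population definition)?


Pearson correlation coefficient (population):
r = cov(X,Y) / (std(X) * std(Y))
Mean X = -1.7571, Mean Y = -2.9
Cov(X,Y) = -11.484286
Std(X) = 3.729365, Std(Y) = 5.354571
r = -0.5751

-0.5751


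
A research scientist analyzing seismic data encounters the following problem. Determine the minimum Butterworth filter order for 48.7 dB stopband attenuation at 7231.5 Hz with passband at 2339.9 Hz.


Butterworth filter order formula:
n = log10(10^(A/10) - 1) / (2 * log10(f_stop/f_pass))
10^(48.7/10) - 1 = 74130.0241
f_stop/f_pass = 7231.5 / 2339.9 = 3.0905
n = 4.9691 -> ceil = 5

5


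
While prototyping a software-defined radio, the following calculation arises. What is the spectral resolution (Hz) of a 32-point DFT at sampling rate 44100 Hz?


DFT frequency resolution:
df = fs / N
   = 44100 / 32
   = 1378.125 Hz

1378.125 Hz


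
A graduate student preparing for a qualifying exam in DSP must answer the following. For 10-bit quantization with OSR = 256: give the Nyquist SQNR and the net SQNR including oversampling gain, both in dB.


Step 1 — baseline SQNR at Nyquist:
SQNR_base = 6.02*N + 1.76
          = 6.02*10 + 1.76
          = 61.96 dB

Step 2 — oversampling processing gain:
G = 10*log10(OSR) = 10*log10(256) = 24.08 dB

Step 3 — total:
SQNR_total = 61.96 + 24.08 = 86.04 dB

Base SQNR = 61.96 dB; oversampled SQNR = 86.04 dB


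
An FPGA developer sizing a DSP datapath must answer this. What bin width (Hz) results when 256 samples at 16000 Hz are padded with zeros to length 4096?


Frequency resolution after zero-padding:
N_padded = 256 * 16 = 4096
df = fs / N_padded
   = 16000 / 4096
   = 3.9062 Hz

3.9062 Hz


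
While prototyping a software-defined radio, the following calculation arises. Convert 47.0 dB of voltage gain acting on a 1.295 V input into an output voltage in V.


Output voltage from dB gain:
V_out = V_in * 10^(gain_dB / 20)
      = 1.295 * 10^(47.0 / 20)
      = 1.295 * 223.872114
      = 289.9144 V

289.9144 V


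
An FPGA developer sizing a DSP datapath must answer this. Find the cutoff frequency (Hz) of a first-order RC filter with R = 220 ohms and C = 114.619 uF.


Cutoff frequency of a first-order RC filter:
fc = 1 / (2 * pi * R * C)
C = 114.619 uF = 0.000114619 F
fc = 1 / (2 * pi * 220 * 0.000114619)
   = 1 / 0.1584379316792
   = 6.31162 Hz

6.31162 Hz


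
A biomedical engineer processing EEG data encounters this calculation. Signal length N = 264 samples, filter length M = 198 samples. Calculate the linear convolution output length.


Linear convolution output length:
L = N + M - 1
  = 264 + 198 - 1
  = 461 samples

461


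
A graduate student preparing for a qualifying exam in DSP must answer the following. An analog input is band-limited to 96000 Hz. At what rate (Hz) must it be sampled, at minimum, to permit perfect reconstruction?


The Nyquist rate is twice the maximum frequency component.
fs_min = 2 * fmax
      = 2 * 96000
      = 192000 Hz

192000


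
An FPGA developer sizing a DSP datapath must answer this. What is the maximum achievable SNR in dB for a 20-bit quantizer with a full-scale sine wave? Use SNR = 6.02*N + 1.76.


Theoretical SNR for a full-scale sinusoid:
SNR = 6.02 * N + 1.76
    = 6.02 * 20 + 1.76
    = 120.4 + 1.76
    = 122.16 dB

122.16 dB


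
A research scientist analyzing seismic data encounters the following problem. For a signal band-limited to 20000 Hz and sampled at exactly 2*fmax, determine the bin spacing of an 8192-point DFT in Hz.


Step 1 — Nyquist sampling rate:
fs = 2 * fmax = 2 * 20000 = 40000 Hz

Step 2 — DFT bin spacing:
df = fs / N = 40000 / 8192 = 4.8828 Hz

4.8828 Hz


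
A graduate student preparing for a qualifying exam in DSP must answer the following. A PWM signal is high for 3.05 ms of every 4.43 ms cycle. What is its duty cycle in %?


Duty cycle as a percentage:
DC = (t_on / T) * 100
   = (3.05 / 4.43) * 100
   = 0.688488 * 100
   = 68.85 %

68.85 %


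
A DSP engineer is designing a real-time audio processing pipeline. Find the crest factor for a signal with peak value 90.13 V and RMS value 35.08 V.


Crest factor is the ratio of peak to RMS:
CF = V_peak / V_rms
   = 90.13 / 35.08
   = 2.5693

2.5693


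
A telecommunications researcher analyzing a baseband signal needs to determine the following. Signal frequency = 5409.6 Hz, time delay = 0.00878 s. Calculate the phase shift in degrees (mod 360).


Phase shift from frequency and time delay:
phi = 360 * f * t_delay
    = 360 * 5409.6 * 0.00878
    = 17098.66 degrees
    mod 360 = 178.66 degrees

178.66 degrees


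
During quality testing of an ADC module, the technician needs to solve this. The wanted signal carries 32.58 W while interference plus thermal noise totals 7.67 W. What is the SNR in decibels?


SNR in decibels:
SNR = 10 * log10(Ps / Pn)
    = 10 * log10(32.58 / 7.67)
    = 10 * log10(4.2477)
    = 10 * 0.6282
    = 6.28 dB

6.28 dB


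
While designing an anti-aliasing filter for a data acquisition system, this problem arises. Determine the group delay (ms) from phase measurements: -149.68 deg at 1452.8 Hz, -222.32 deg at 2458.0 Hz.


Group delay from phase difference:
tau = -d(phi)/d(omega)
d(phi) = -72.64 deg = -1.267807 rad
d(omega) = 2*pi*(2458.0 - 1452.8) = 6315.8579 rad/s
tau = -(-1.267807) / 6315.8579
    = 0.2007 ms

0.2007 ms


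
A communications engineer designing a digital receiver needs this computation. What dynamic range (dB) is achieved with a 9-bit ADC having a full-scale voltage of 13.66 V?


Dynamic range from full-scale to LSB:
V_min = V_max / 2^bits = 13.66 / 2^9
DR = 20 * log10(V_max / V_min)
   = 20 * log10(2^9)
   = 20 * 9 * log10(2)
   = 54.19 dB

54.19 dB


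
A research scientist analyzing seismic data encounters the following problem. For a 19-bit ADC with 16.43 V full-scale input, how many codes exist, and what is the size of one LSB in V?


Step 1 — number of quantization levels:
L = 2^N = 2^19 = 524288

Step 2 — LSB step size:
delta = Vfs / L
      = 16.43 / 524288
      = 3.134e-05 V

Levels = 524288; step size = 3.134e-05 V


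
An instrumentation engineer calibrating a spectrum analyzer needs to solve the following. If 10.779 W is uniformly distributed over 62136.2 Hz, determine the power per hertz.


Power spectral density:
PSD = P / BW
    = 10.779 / 62136.2
    = 0.00017347 W/Hz

0.00017347 W/Hz


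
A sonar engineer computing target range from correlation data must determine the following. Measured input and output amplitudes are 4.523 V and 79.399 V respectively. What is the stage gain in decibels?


Voltage gain in dB:
G = 20 * log10(Vout / Vin)
  = 20 * log10(79.399 / 4.523)
  = 20 * log10(17.554499)
  = 20 * 1.244388
  = 24.89 dB

24.89 dB


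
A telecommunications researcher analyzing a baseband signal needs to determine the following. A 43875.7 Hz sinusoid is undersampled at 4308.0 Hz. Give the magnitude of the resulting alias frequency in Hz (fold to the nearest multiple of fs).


Compute the nearest integer multiple of fs to the signal:
n = round(43875.7 / 4308.0) = 10
f_alias = |43875.7 - 10 * 4308.0|
        = |43875.7 - 43080.0|
        = 795.7 Hz

795.7


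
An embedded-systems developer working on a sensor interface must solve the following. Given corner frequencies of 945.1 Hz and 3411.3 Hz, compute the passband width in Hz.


Bandwidth is the difference of -3dB frequencies:
BW = f_high - f_low
   = 3411.3 - 945.1
   = 2466.2 Hz

2466.2 Hz


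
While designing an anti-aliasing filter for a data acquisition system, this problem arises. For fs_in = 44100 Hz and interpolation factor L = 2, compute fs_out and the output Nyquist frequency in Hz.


Step 1 — output sample rate after interpolation by L:
fs_out = L * fs_in = 2 * 44100 = 88200 Hz

Step 2 — Nyquist frequency of the output stream:
f_Nyq = fs_out / 2 = 88200 / 2 = 44100.0 Hz

fs_out = 88200 Hz; f_Nyquist = 44100.0 Hz


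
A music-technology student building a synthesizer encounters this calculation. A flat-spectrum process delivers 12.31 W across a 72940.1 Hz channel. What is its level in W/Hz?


Power spectral density:
PSD = P / BW
    = 12.31 / 72940.1
    = 0.00016877 W/Hz

0.00016877 W/Hz


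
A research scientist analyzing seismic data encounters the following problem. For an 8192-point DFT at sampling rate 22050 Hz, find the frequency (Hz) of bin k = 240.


Frequency of DFT bin k:
f_k = k * fs / N
    = 240 * 22050 / 8192
    = 5292000 / 8192
    = 645.996 Hz

645.996 Hz


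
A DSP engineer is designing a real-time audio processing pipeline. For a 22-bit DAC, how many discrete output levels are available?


Number of quantization levels = 2^N
= 2^22
= 4194304

4194304


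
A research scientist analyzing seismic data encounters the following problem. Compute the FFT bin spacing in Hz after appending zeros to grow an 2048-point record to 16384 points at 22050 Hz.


Frequency resolution after zero-padding:
N_padded = 2048 * 8 = 16384
df = fs / N_padded
   = 22050 / 16384
   = 1.3458 Hz

1.3458 Hz


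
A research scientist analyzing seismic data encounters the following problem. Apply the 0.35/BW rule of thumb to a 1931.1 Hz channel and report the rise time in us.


Rise time from bandwidth relationship:
tr = 0.35 / BW
   = 0.35 / 1931.1
   = 0.0001812438507 s
   = 181.2439 us

181.2439 us


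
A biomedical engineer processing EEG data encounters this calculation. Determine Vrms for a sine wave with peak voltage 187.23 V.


RMS voltage for a sinusoidal waveform:
V_rms = V_peak / sqrt(2)
      = 187.23 / 1.414214
      = 132.392 V

132.392 V


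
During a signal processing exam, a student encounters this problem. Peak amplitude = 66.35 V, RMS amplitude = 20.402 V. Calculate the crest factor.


Crest factor is the ratio of peak to RMS:
CF = V_peak / V_rms
   = 66.35 / 20.402
   = 3.2521

3.2521


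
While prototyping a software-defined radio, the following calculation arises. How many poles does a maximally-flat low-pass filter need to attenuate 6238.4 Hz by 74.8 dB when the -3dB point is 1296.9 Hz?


Butterworth filter order formula:
n = log10(10^(A/10) - 1) / (2 * log10(f_stop/f_pass))
10^(74.8/10) - 1 = 30199516.204
f_stop/f_pass = 6238.4 / 1296.9 = 4.8102
n = 5.4825 -> ceil = 6

6


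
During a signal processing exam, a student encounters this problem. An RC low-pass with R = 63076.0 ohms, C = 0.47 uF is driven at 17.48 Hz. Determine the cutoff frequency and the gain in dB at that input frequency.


Step 1 — cutoff frequency:
fc = 1 / (2*pi*R*C)
C = 0.47 uF = 4.7e-07 F
fc = 1 / (2*pi*63076.0*4.7e-07)
   = 5.36856 Hz

Step 2 — magnitude at f = 17.48 Hz:
|H(f)| = 1 / sqrt(1 + (f/fc)^2)
f/fc = 17.48 / 5.36856 = 3.255994
|H| = 1 / sqrt(1 + 10.601497) = 0.2935912
|H|_dB = 20*log10(0.2935912) = -10.65 dB

fc = 5.36856 Hz; |H(17.48 Hz)| = -10.65 dB


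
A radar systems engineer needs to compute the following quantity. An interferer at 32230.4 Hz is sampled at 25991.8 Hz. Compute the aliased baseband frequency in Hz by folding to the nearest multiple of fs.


Compute the nearest integer multiple of fs to the signal:
n = round(32230.4 / 25991.8) = 1
f_alias = |32230.4 - 1 * 25991.8|
        = |32230.4 - 25991.8|
        = 6238.6 Hz

6238.6


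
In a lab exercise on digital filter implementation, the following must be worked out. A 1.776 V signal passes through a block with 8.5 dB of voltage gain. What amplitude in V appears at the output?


Output voltage from dB gain:
V_out = V_in * 10^(gain_dB / 20)
      = 1.776 * 10^(8.5 / 20)
      = 1.776 * 2.660725
      = 4.7254 V

4.7254 V


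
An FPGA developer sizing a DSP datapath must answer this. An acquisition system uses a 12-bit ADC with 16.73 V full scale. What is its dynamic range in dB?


Dynamic range from full-scale to LSB:
V_min = V_max / 2^bits = 16.73 / 2^12
DR = 20 * log10(V_max / V_min)
   = 20 * log10(2^12)
   = 20 * 12 * log10(2)
   = 72.25 dB

72.25 dB


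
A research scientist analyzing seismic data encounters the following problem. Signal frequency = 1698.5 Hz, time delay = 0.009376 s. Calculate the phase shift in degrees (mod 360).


Phase shift from frequency and time delay:
phi = 360 * f * t_delay
    = 360 * 1698.5 * 0.009376
    = 5733.05 degrees
    mod 360 = 333.05 degrees

333.05 degrees


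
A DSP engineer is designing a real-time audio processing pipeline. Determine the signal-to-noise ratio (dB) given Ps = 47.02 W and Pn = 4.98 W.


SNR in decibels:
SNR = 10 * log10(Ps / Pn)
    = 10 * log10(47.02 / 4.98)
    = 10 * log10(9.4418)
    = 10 * 0.9751
    = 9.75 dB

9.75 dB


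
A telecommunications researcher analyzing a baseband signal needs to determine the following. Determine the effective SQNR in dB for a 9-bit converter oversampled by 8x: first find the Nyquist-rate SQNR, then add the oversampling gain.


Step 1 — baseline SQNR at Nyquist:
SQNR_base = 6.02*N + 1.76
          = 6.02*9 + 1.76
          = 55.94 dB

Step 2 — oversampling processing gain:
G = 10*log10(OSR) = 10*log10(8) = 9.03 dB

Step 3 — total:
SQNR_total = 55.94 + 9.03 = 64.97 dB

Base SQNR = 55.94 dB; oversampled SQNR = 64.97 dB


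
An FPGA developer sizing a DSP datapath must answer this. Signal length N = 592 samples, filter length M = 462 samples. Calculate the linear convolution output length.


Linear convolution output length:
L = N + M - 1
  = 592 + 462 - 1
  = 1053 samples

1053


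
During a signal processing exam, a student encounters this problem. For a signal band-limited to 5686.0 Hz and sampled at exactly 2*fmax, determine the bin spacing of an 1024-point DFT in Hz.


Step 1 — Nyquist sampling rate:
fs = 2 * fmax = 2 * 5686.0 = 11372.0 Hz

Step 2 — DFT bin spacing:
df = fs / N = 11372.0 / 1024 = 11.1055 Hz

11.1055 Hz


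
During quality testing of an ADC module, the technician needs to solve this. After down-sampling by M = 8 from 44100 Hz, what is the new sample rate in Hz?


Decimation reduces the sample rate:
fs_out = fs_in / M
       = 44100 / 8
       = 5512.5 Hz

5512.5 Hz


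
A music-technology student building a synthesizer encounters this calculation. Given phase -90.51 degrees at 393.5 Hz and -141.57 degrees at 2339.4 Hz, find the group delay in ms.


Group delay from phase difference:
tau = -d(phi)/d(omega)
d(phi) = -51.06 deg = -0.891165 rad
d(omega) = 2*pi*(2339.4 - 393.5) = 12226.4503 rad/s
tau = -(-0.891165) / 12226.4503
    = 0.0729 ms

0.0729 ms


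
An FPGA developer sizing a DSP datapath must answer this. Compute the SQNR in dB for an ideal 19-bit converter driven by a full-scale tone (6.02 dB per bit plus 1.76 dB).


Theoretical SNR for a full-scale sinusoid:
SNR = 6.02 * N + 1.76
    = 6.02 * 19 + 1.76
    = 114.38 + 1.76
    = 116.14 dB

116.14 dB


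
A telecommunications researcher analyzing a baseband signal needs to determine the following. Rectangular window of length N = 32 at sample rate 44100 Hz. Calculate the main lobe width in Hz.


Main lobe width for a rectangular window:
Width = 2 * fs / N
      = 2 * 44100 / 32
      = 88200 / 32
      = 2756.25 Hz

2756.25 Hz


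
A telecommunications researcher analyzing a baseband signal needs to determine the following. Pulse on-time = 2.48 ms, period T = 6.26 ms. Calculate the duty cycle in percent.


Duty cycle as a percentage:
DC = (t_on / T) * 100
   = (2.48 / 6.26) * 100
   = 0.396166 * 100
   = 39.62 %

39.62 %


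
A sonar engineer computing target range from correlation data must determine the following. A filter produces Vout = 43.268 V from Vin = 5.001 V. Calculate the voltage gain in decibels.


Voltage gain in dB:
G = 20 * log10(Vout / Vin)
  = 20 * log10(43.268 / 5.001)
  = 20 * log10(8.65187)
  = 20 * 0.93711
  = 18.74 dB

18.74 dB


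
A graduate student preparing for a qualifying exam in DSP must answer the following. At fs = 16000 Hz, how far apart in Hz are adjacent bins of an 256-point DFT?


DFT frequency resolution:
df = fs / N
   = 16000 / 256
   = 62.5 Hz

62.5 Hz


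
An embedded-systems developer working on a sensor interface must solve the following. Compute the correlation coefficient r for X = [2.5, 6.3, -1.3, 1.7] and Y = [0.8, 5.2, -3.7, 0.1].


Pearson correlation coefficient (population):
r = cov(X,Y) / (std(X) * std(Y))
Mean X = 2.3, Mean Y = 0.6
Cov(X,Y) = 8.555
Std(X) = 2.709243, Std(Y) = 3.159905
r = 0.9993

0.9993


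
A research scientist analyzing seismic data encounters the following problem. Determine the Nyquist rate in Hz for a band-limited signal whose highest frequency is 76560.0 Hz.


The Nyquist rate is twice the maximum frequency component.
fs_min = 2 * fmax
      = 2 * 76560.0
      = 153120.0 Hz

153120.0


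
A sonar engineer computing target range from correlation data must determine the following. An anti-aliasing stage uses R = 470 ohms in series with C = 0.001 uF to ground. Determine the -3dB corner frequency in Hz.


Cutoff frequency of a first-order RC filter:
fc = 1 / (2 * pi * R * C)
C = 0.001 uF = 1e-09 F
fc = 1 / (2 * pi * 470 * 1e-09)
   = 1 / 2.9530970943744e-06
   = 338627.538493 Hz

338627.538493 Hz


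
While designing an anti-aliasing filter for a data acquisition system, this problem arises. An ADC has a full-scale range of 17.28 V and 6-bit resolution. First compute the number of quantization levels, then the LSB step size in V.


Step 1 — number of quantization levels:
L = 2^N = 2^6 = 64

Step 2 — LSB step size:
delta = Vfs / L
      = 17.28 / 64
      = 0.27 V

Levels = 64; step size = 0.27 V


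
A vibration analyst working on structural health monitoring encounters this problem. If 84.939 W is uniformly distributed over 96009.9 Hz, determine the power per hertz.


Power spectral density:
PSD = P / BW
    = 84.939 / 96009.9
    = 0.00088469 W/Hz

0.00088469 W/Hz
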